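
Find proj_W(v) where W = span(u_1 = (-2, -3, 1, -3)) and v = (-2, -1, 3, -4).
proj_W(v) = (-44/23, -66/23, 22/23, -66/23)

Set up U = [u_1 | ... | u_1] ∈ R^(4×1). The projector onto W = col(U) is P = U (U^T U)^(-1) U^T.
Compute U^T U =
  [23],
and U^T v = (22).
Solve U^T U · c = U^T v for the coefficients: c = (22/23). The projection is proj_W(v) = U c.
Check: (v - proj_W(v)) · u_1 = 0  (should be 0).
Result: proj_W(v) = (-44/23, -66/23, 22/23, -66/23).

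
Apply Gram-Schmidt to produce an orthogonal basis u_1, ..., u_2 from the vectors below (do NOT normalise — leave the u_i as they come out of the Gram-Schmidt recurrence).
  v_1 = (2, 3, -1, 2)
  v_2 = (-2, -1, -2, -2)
Orthogonal basis:
  u_1 = (2, 3, -1, 2)
  u_2 = (-1, 1/2, -5/2, -1)

Apply the Gram-Schmidt recurrence
  u_1 = v_1
  u_i = v_i − Σ_{j<i} ((v_i · u_j) / (u_j · u_j)) · u_j.

Step by step this gives:
  u_1 = (2, 3, -1, 2)
  u_2 = (-1, 1/2, -5/2, -1)

Orthogonality check:
  u_2 · u_1 = 0 (should be 0)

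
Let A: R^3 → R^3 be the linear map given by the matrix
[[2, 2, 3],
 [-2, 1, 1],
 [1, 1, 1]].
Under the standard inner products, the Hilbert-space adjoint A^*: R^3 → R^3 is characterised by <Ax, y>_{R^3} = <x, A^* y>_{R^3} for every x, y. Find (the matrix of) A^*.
A^* = A^T =
[[2, -2, 1],
 [2, 1, 1],
 [3, 1, 1]]

For real matrices with standard dot products, the defining identity <Ax, y> = <x, A^* y> gives (Ax)^T y = x^T (A^*) y, i.e. x^T A^T y = x^T (A^*) y. Since this holds for all x, y, we must have A^* = A^T. Therefore
A^* =
[[2, -2, 1],
 [2, 1, 1],
 [3, 1, 1]].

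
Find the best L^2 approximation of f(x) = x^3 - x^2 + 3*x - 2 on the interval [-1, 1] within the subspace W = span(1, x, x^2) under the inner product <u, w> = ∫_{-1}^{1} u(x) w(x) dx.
g(x) = -x^2 + 18*x/5 - 2

The best approximation g ∈ W is the orthogonal projection of f onto W. Writing g = a_0 + a_1 x + a_2 x^2, the coefficients solve the normal equations G · a = b where
  G_{ij} = <φ_i, φ_j> and b_i = <f, φ_i>, with φ_0 = 1, φ_1 = x, φ_2 = x^2.
G =
  [2, 0, 2/3]
  [0, 2/3, 0]
  [2/3, 0, 2/5],
b = (-14/3, 12/5, -26/15).
Solving gives a_0 = -2, a_1 = 18/5, a_2 = -1, so
  g(x) = -x^2 + 18*x/5 - 2.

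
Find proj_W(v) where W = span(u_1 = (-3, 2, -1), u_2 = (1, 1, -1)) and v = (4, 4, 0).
proj_W(v) = (74/21, 44/21, -50/21)

Set up U = [u_1 | ... | u_2] ∈ R^(3×2). The projector onto W = col(U) is P = U (U^T U)^(-1) U^T.
Compute U^T U =
  [14, 0]
  [0, 3],
and U^T v = (-4, 8).
Solve U^T U · c = U^T v for the coefficients: c = (-2/7, 8/3). The projection is proj_W(v) = U c.
Check: (v - proj_W(v)) · u_1 = 0  (should be 0).
Check: (v - proj_W(v)) · u_2 = 0  (should be 0).
Result: proj_W(v) = (74/21, 44/21, -50/21).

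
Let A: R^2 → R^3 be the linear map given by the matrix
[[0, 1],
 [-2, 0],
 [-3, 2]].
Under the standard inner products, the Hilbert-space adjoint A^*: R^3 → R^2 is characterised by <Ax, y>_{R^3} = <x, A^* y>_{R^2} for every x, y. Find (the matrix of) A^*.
A^* = A^T =
[[0, -2, -3],
 [1, 0, 2]]

For real matrices with standard dot products, the defining identity <Ax, y> = <x, A^* y> gives (Ax)^T y = x^T (A^*) y, i.e. x^T A^T y = x^T (A^*) y. Since this holds for all x, y, we must have A^* = A^T. Therefore
A^* =
[[0, -2, -3],
 [1, 0, 2]].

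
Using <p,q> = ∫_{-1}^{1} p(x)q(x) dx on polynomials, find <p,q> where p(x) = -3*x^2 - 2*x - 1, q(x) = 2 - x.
<p,q> = -20/3

Expand the product: p(x)·q(x) = 3*x^3 - 4*x^2 - 3*x - 2.
∫_{-1}^{1} of each monomial x^k gives [2/(k+1) if k even, 0 if k odd]. Integrating term-by-term (or equivalently evaluating the antiderivative F(x) = 3*x^4/4 - 4*x^3/3 - 3*x^2/2 - 2*x at the endpoints):
  F(1) − F(−1) = -49/12 − (31/12) = -20/3.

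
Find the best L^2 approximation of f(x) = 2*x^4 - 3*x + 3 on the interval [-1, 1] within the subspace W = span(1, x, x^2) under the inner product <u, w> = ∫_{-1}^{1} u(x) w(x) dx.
g(x) = 12*x^2/7 - 3*x + 99/35

The best approximation g ∈ W is the orthogonal projection of f onto W. Writing g = a_0 + a_1 x + a_2 x^2, the coefficients solve the normal equations G · a = b where
  G_{ij} = <φ_i, φ_j> and b_i = <f, φ_i>, with φ_0 = 1, φ_1 = x, φ_2 = x^2.
G =
  [2, 0, 2/3]
  [0, 2/3, 0]
  [2/3, 0, 2/5],
b = (34/5, -2, 18/7).
Solving gives a_0 = 99/35, a_1 = -3, a_2 = 12/7, so
  g(x) = 12*x^2/7 - 3*x + 99/35.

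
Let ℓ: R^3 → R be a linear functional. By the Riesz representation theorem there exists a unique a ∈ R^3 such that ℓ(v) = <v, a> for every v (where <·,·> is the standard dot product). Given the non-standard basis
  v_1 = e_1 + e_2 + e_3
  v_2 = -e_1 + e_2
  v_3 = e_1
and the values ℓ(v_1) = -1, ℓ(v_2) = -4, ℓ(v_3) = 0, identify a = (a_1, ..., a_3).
a = (0, -4, 3)

Write a = (a_1, ..., a_3) in the standard basis. For each basis vector v_i, ℓ(v_i) = <v_i, a> is a linear equation in the a_j's. Collect the n equations into a matrix system V a = ℓ, where row i of V is v_i (expressed in the standard basis). Since V is invertible (lower-triangular with 1s on the diagonal, up to permutation), solve by back-substitution:
  V =
[[1, 1, 1],
 [-1, 1, 0],
 [1, 0, 0]]
  V a = (-1, -4, 0)
Solving gives a = (0, -4, 3).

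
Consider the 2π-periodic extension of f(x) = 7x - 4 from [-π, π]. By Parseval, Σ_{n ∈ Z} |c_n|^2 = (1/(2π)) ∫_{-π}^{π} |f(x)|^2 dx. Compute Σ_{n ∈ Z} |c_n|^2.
Σ |c_n|^2 = 49π^2/3 + 16

Expand and integrate term by term over [-π, π]:
  ∫ (7x)^2 dx = 49·(2π^3/3); ∫ 2·7·(-4)·x dx = 0 (odd integrand); ∫ (-4)^2 dx = 16·2π.
So (1/(2π)) ∫_{-π}^{π} (7x - 4)^2 dx = 49π^2/3 + 16 = 49π^2/3 + 16.
Parseval ⇒ Σ |c_n|^2 = 49π^2/3 + 16.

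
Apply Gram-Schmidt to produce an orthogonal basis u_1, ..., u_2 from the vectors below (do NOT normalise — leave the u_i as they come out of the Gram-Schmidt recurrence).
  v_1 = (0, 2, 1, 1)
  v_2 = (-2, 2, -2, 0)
Orthogonal basis:
  u_1 = (0, 2, 1, 1)
  u_2 = (-2, 4/3, -7/3, -1/3)

Apply the Gram-Schmidt recurrence
  u_1 = v_1
  u_i = v_i − Σ_{j<i} ((v_i · u_j) / (u_j · u_j)) · u_j.

Step by step this gives:
  u_1 = (0, 2, 1, 1)
  u_2 = (-2, 4/3, -7/3, -1/3)

Orthogonality check:
  u_2 · u_1 = 0 (should be 0)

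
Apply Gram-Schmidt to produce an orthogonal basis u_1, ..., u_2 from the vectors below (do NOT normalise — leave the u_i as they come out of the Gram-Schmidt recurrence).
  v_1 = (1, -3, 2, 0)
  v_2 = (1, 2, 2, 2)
Orthogonal basis:
  u_1 = (1, -3, 2, 0)
  u_2 = (15/14, 25/14, 15/7, 2)

Apply the Gram-Schmidt recurrence
  u_1 = v_1
  u_i = v_i − Σ_{j<i} ((v_i · u_j) / (u_j · u_j)) · u_j.

Step by step this gives:
  u_1 = (1, -3, 2, 0)
  u_2 = (15/14, 25/14, 15/7, 2)

Orthogonality check:
  u_2 · u_1 = 0 (should be 0)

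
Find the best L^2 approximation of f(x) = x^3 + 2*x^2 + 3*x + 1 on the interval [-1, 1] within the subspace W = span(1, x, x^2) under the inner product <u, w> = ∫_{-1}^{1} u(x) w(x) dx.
g(x) = 2*x^2 + 18*x/5 + 1

The best approximation g ∈ W is the orthogonal projection of f onto W. Writing g = a_0 + a_1 x + a_2 x^2, the coefficients solve the normal equations G · a = b where
  G_{ij} = <φ_i, φ_j> and b_i = <f, φ_i>, with φ_0 = 1, φ_1 = x, φ_2 = x^2.
G =
  [2, 0, 2/3]
  [0, 2/3, 0]
  [2/3, 0, 2/5],
b = (10/3, 12/5, 22/15).
Solving gives a_0 = 1, a_1 = 18/5, a_2 = 2, so
  g(x) = 2*x^2 + 18*x/5 + 1.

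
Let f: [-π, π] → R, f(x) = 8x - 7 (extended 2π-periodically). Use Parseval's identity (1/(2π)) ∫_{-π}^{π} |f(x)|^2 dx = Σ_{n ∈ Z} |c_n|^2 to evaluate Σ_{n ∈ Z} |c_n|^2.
Σ |c_n|^2 = 64π^2/3 + 49

Expand and integrate term by term over [-π, π]:
  ∫ (8x)^2 dx = 64·(2π^3/3); ∫ 2·8·(-7)·x dx = 0 (odd integrand); ∫ (-7)^2 dx = 49·2π.
So (1/(2π)) ∫_{-π}^{π} (8x - 7)^2 dx = 64π^2/3 + 49 = 64π^2/3 + 49.
Parseval ⇒ Σ |c_n|^2 = 64π^2/3 + 49.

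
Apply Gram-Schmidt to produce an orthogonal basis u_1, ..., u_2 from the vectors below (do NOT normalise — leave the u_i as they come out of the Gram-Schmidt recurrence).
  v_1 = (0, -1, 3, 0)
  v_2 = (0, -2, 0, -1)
Orthogonal basis:
  u_1 = (0, -1, 3, 0)
  u_2 = (0, -9/5, -3/5, -1)

Apply the Gram-Schmidt recurrence
  u_1 = v_1
  u_i = v_i − Σ_{j<i} ((v_i · u_j) / (u_j · u_j)) · u_j.

Step by step this gives:
  u_1 = (0, -1, 3, 0)
  u_2 = (0, -9/5, -3/5, -1)

Orthogonality check:
  u_2 · u_1 = 0 (should be 0)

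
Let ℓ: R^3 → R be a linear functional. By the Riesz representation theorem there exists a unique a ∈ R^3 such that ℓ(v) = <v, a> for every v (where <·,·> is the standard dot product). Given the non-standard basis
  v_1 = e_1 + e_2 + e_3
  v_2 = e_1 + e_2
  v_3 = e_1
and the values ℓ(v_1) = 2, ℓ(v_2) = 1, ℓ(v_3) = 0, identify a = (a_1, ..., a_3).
a = (0, 1, 1)

Write a = (a_1, ..., a_3) in the standard basis. For each basis vector v_i, ℓ(v_i) = <v_i, a> is a linear equation in the a_j's. Collect the n equations into a matrix system V a = ℓ, where row i of V is v_i (expressed in the standard basis). Since V is invertible (lower-triangular with 1s on the diagonal, up to permutation), solve by back-substitution:
  V =
[[1, 1, 1],
 [1, 1, 0],
 [1, 0, 0]]
  V a = (2, 1, 0)
Solving gives a = (0, 1, 1).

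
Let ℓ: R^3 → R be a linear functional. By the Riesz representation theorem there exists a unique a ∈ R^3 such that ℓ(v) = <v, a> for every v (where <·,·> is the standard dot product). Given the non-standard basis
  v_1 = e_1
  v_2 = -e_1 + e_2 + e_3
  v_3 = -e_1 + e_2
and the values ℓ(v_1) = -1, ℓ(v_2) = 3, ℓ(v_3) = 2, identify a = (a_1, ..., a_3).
a = (-1, 1, 1)

Write a = (a_1, ..., a_3) in the standard basis. For each basis vector v_i, ℓ(v_i) = <v_i, a> is a linear equation in the a_j's. Collect the n equations into a matrix system V a = ℓ, where row i of V is v_i (expressed in the standard basis). Since V is invertible (lower-triangular with 1s on the diagonal, up to permutation), solve by back-substitution:
  V =
[[1, 0, 0],
 [-1, 1, 1],
 [-1, 1, 0]]
  V a = (-1, 3, 2)
Solving gives a = (-1, 1, 1).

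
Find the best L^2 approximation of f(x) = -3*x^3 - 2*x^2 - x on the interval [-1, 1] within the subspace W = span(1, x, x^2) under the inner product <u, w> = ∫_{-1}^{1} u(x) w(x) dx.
g(x) = -2*x^2 - 14*x/5

The best approximation g ∈ W is the orthogonal projection of f onto W. Writing g = a_0 + a_1 x + a_2 x^2, the coefficients solve the normal equations G · a = b where
  G_{ij} = <φ_i, φ_j> and b_i = <f, φ_i>, with φ_0 = 1, φ_1 = x, φ_2 = x^2.
G =
  [2, 0, 2/3]
  [0, 2/3, 0]
  [2/3, 0, 2/5],
b = (-4/3, -28/15, -4/5).
Solving gives a_0 = 0, a_1 = -14/5, a_2 = -2, so
  g(x) = -2*x^2 - 14*x/5.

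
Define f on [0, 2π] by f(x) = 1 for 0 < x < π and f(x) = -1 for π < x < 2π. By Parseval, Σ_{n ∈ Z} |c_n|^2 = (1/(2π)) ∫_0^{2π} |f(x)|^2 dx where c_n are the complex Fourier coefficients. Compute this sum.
Σ |c_n|^2 = 1

Parseval equates the L^2 energy of f (normalised by 1/(2π)) with the ℓ^2 sum of its Fourier coefficients: (1/(2π)) ∫_0^{2π} |f|^2 = Σ |c_n|^2.
Compute the left side: (1/(2π)) [∫_0^π 1^2 dx + ∫_π^{2π} (-1)^2 dx] = (1/(2π)) · (1π + 1π) = (1 + 1)/2 = 1.
So Σ_{n ∈ Z} |c_n|^2 = 1.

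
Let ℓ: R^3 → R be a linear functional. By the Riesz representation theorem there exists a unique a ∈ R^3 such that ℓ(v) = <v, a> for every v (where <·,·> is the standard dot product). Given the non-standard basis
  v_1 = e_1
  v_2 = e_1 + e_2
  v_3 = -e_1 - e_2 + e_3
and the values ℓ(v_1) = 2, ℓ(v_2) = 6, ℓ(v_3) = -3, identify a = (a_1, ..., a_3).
a = (2, 4, 3)

Write a = (a_1, ..., a_3) in the standard basis. For each basis vector v_i, ℓ(v_i) = <v_i, a> is a linear equation in the a_j's. Collect the n equations into a matrix system V a = ℓ, where row i of V is v_i (expressed in the standard basis). Since V is invertible (lower-triangular with 1s on the diagonal, up to permutation), solve by back-substitution:
  V =
[[1, 0, 0],
 [1, 1, 0],
 [-1, -1, 1]]
  V a = (2, 6, -3)
Solving gives a = (2, 4, 3).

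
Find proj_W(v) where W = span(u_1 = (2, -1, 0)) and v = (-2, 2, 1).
proj_W(v) = (-12/5, 6/5, 0)

Set up U = [u_1 | ... | u_1] ∈ R^(3×1). The projector onto W = col(U) is P = U (U^T U)^(-1) U^T.
Compute U^T U =
  [5],
and U^T v = (-6).
Solve U^T U · c = U^T v for the coefficients: c = (-6/5). The projection is proj_W(v) = U c.
Check: (v - proj_W(v)) · u_1 = 0  (should be 0).
Result: proj_W(v) = (-12/5, 6/5, 0).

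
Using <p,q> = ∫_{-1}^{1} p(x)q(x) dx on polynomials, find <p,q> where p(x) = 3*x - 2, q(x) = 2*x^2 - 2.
<p,q> = 16/3

Expand the product: p(x)·q(x) = 6*x^3 - 4*x^2 - 6*x + 4.
∫_{-1}^{1} of each monomial x^k gives [2/(k+1) if k even, 0 if k odd]. Integrating term-by-term (or equivalently evaluating the antiderivative F(x) = 3*x^4/2 - 4*x^3/3 - 3*x^2 + 4*x at the endpoints):
  F(1) − F(−1) = 7/6 − (-25/6) = 16/3.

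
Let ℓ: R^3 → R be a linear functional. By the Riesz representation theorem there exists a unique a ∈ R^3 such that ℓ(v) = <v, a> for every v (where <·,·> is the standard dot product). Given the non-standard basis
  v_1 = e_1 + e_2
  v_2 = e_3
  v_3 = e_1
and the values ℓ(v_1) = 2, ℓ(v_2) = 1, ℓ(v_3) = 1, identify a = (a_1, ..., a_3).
a = (1, 1, 1)

Write a = (a_1, ..., a_3) in the standard basis. For each basis vector v_i, ℓ(v_i) = <v_i, a> is a linear equation in the a_j's. Collect the n equations into a matrix system V a = ℓ, where row i of V is v_i (expressed in the standard basis). Since V is invertible (lower-triangular with 1s on the diagonal, up to permutation), solve by back-substitution:
  V =
[[1, 1, 0],
 [0, 0, 1],
 [1, 0, 0]]
  V a = (2, 1, 1)
Solving gives a = (1, 1, 1).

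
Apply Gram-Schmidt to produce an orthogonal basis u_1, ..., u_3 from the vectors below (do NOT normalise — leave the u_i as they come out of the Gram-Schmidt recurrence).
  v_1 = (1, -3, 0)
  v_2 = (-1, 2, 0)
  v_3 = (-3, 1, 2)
Orthogonal basis:
  u_1 = (1, -3, 0)
  u_2 = (-3/10, -1/10, 0)
  u_3 = (0, 0, 2)

Apply the Gram-Schmidt recurrence
  u_1 = v_1
  u_i = v_i − Σ_{j<i} ((v_i · u_j) / (u_j · u_j)) · u_j.

Step by step this gives:
  u_1 = (1, -3, 0)
  u_2 = (-3/10, -1/10, 0)
  u_3 = (0, 0, 2)

Orthogonality check:
  u_2 · u_1 = 0 (should be 0)
  u_3 · u_1 = 0 (should be 0)
  u_3 · u_2 = 0 (should be 0)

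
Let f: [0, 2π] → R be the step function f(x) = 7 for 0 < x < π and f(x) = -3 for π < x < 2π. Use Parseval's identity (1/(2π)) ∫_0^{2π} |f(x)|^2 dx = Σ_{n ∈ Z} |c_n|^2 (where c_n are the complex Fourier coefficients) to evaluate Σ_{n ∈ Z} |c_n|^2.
Σ |c_n|^2 = 29

Parseval equates the L^2 energy of f (normalised by 1/(2π)) with the ℓ^2 sum of its Fourier coefficients: (1/(2π)) ∫_0^{2π} |f|^2 = Σ |c_n|^2.
Compute the left side: (1/(2π)) [∫_0^π 7^2 dx + ∫_π^{2π} (-3)^2 dx] = (1/(2π)) · (49π + 9π) = (49 + 9)/2 = 29.
So Σ_{n ∈ Z} |c_n|^2 = 29.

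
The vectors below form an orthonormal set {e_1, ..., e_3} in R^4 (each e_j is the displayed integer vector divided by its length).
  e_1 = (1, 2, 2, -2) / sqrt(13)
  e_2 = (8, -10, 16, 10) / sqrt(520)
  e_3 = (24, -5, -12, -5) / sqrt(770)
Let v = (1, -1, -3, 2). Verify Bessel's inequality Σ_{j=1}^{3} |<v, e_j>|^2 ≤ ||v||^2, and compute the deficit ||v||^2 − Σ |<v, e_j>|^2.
Σ |<v, e_j>|^2 = 94/7; ||v||^2 = 15; deficit = 11/7

Write each e_j = u_j / sqrt(<u_j, u_j>) where u_j is the displayed integer vector. Then <v, e_j> = <v, u_j> / sqrt(<u_j, u_j>), so |<v, e_j>|^2 = <v, u_j>^2 / <u_j, u_j>.
Coefficients: <v, e_1> = -11/sqrt(13), <v, e_2> = -10/sqrt(520), <v, e_3> = 55/sqrt(770).
Square and sum: Σ |<v, e_j>|^2 = 94/7.
Compute ||v||^2 = v·v = 15.
Deficit = 15 − 94/7 = 11/7 ≥ 0, confirming Bessel's inequality. (The deficit equals ||v − Σ <v,e_j> e_j||^2, the squared distance from v to span{e_j}.)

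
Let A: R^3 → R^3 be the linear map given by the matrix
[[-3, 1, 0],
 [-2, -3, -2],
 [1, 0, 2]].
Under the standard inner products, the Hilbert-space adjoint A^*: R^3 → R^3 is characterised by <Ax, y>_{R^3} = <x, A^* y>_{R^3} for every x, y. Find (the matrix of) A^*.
A^* = A^T =
[[-3, -2, 1],
 [1, -3, 0],
 [0, -2, 2]]

For real matrices with standard dot products, the defining identity <Ax, y> = <x, A^* y> gives (Ax)^T y = x^T (A^*) y, i.e. x^T A^T y = x^T (A^*) y. Since this holds for all x, y, we must have A^* = A^T. Therefore
A^* =
[[-3, -2, 1],
 [1, -3, 0],
 [0, -2, 2]].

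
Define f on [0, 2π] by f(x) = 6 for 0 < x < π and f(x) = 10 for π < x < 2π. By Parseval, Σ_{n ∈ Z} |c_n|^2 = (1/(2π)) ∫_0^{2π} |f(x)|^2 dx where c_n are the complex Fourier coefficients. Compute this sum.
Σ |c_n|^2 = 68

Parseval equates the L^2 energy of f (normalised by 1/(2π)) with the ℓ^2 sum of its Fourier coefficients: (1/(2π)) ∫_0^{2π} |f|^2 = Σ |c_n|^2.
Compute the left side: (1/(2π)) [∫_0^π 6^2 dx + ∫_π^{2π} 10^2 dx] = (1/(2π)) · (36π + 100π) = (36 + 100)/2 = 68.
So Σ_{n ∈ Z} |c_n|^2 = 68.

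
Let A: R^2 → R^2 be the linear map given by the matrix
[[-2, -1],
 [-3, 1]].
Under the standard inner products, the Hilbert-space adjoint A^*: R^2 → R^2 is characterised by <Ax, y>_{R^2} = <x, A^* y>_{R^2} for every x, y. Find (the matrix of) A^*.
A^* = A^T =
[[-2, -3],
 [-1, 1]]

For real matrices with standard dot products, the defining identity <Ax, y> = <x, A^* y> gives (Ax)^T y = x^T (A^*) y, i.e. x^T A^T y = x^T (A^*) y. Since this holds for all x, y, we must have A^* = A^T. Therefore
A^* =
[[-2, -3],
 [-1, 1]].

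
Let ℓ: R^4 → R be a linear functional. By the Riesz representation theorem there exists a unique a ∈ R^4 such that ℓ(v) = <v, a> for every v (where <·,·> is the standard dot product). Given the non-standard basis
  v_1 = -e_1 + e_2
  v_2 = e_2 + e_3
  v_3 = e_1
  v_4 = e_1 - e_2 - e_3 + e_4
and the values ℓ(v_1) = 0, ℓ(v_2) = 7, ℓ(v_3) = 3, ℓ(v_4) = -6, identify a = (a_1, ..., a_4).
a = (3, 3, 4, -2)

Write a = (a_1, ..., a_4) in the standard basis. For each basis vector v_i, ℓ(v_i) = <v_i, a> is a linear equation in the a_j's. Collect the n equations into a matrix system V a = ℓ, where row i of V is v_i (expressed in the standard basis). Since V is invertible (lower-triangular with 1s on the diagonal, up to permutation), solve by back-substitution:
  V =
[[-1, 1, 0, 0],
 [0, 1, 1, 0],
 [1, 0, 0, 0],
 [1, -1, -1, 1]]
  V a = (0, 7, 3, -6)
Solving gives a = (3, 3, 4, -2).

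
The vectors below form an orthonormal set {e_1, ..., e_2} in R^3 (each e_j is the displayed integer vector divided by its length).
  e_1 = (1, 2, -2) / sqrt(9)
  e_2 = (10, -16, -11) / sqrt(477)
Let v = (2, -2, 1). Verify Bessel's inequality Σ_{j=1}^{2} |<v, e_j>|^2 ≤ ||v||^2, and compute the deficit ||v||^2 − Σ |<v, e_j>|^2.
Σ |<v, e_j>|^2 = 281/53; ||v||^2 = 9; deficit = 196/53

Write each e_j = u_j / sqrt(<u_j, u_j>) where u_j is the displayed integer vector. Then <v, e_j> = <v, u_j> / sqrt(<u_j, u_j>), so |<v, e_j>|^2 = <v, u_j>^2 / <u_j, u_j>.
Coefficients: <v, e_1> = -4/sqrt(9), <v, e_2> = 41/sqrt(477).
Square and sum: Σ |<v, e_j>|^2 = 281/53.
Compute ||v||^2 = v·v = 9.
Deficit = 9 − 281/53 = 196/53 ≥ 0, confirming Bessel's inequality. (The deficit equals ||v − Σ <v,e_j> e_j||^2, the squared distance from v to span{e_j}.)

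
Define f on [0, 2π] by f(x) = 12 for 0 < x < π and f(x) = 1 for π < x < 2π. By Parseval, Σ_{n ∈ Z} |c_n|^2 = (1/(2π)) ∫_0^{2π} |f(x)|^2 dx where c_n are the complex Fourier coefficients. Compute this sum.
Σ |c_n|^2 = 145/2

Parseval equates the L^2 energy of f (normalised by 1/(2π)) with the ℓ^2 sum of its Fourier coefficients: (1/(2π)) ∫_0^{2π} |f|^2 = Σ |c_n|^2.
Compute the left side: (1/(2π)) [∫_0^π 12^2 dx + ∫_π^{2π} 1^2 dx] = (1/(2π)) · (144π + 1π) = (144 + 1)/2 = 145/2.
So Σ_{n ∈ Z} |c_n|^2 = 145/2.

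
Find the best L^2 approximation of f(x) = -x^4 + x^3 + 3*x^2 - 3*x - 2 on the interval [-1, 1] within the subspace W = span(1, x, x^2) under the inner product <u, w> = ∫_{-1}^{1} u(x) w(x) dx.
g(x) = 15*x^2/7 - 12*x/5 - 67/35

The best approximation g ∈ W is the orthogonal projection of f onto W. Writing g = a_0 + a_1 x + a_2 x^2, the coefficients solve the normal equations G · a = b where
  G_{ij} = <φ_i, φ_j> and b_i = <f, φ_i>, with φ_0 = 1, φ_1 = x, φ_2 = x^2.
G =
  [2, 0, 2/3]
  [0, 2/3, 0]
  [2/3, 0, 2/5],
b = (-12/5, -8/5, -44/105).
Solving gives a_0 = -67/35, a_1 = -12/5, a_2 = 15/7, so
  g(x) = 15*x^2/7 - 12*x/5 - 67/35.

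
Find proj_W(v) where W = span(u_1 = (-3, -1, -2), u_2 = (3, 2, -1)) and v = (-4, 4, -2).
proj_W(v) = (-42/23, 2/23, -76/23)

Set up U = [u_1 | ... | u_2] ∈ R^(3×2). The projector onto W = col(U) is P = U (U^T U)^(-1) U^T.
Compute U^T U =
  [14, -9]
  [-9, 14],
and U^T v = (12, -2).
Solve U^T U · c = U^T v for the coefficients: c = (30/23, 16/23). The projection is proj_W(v) = U c.
Check: (v - proj_W(v)) · u_1 = 0  (should be 0).
Check: (v - proj_W(v)) · u_2 = 0  (should be 0).
Result: proj_W(v) = (-42/23, 2/23, -76/23).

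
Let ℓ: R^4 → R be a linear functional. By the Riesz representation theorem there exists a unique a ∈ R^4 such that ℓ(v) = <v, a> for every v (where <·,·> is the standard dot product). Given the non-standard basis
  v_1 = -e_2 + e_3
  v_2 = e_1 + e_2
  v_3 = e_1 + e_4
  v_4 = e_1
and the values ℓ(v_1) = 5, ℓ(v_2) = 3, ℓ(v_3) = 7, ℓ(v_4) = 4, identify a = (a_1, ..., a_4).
a = (4, -1, 4, 3)

Write a = (a_1, ..., a_4) in the standard basis. For each basis vector v_i, ℓ(v_i) = <v_i, a> is a linear equation in the a_j's. Collect the n equations into a matrix system V a = ℓ, where row i of V is v_i (expressed in the standard basis). Since V is invertible (lower-triangular with 1s on the diagonal, up to permutation), solve by back-substitution:
  V =
[[0, -1, 1, 0],
 [1, 1, 0, 0],
 [1, 0, 0, 1],
 [1, 0, 0, 0]]
  V a = (5, 3, 7, 4)
Solving gives a = (4, -1, 4, 3).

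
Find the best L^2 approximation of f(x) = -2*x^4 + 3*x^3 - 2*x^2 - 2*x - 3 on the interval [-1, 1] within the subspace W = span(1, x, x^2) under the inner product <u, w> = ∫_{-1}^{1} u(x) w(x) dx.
g(x) = -26*x^2/7 - x/5 - 99/35

The best approximation g ∈ W is the orthogonal projection of f onto W. Writing g = a_0 + a_1 x + a_2 x^2, the coefficients solve the normal equations G · a = b where
  G_{ij} = <φ_i, φ_j> and b_i = <f, φ_i>, with φ_0 = 1, φ_1 = x, φ_2 = x^2.
G =
  [2, 0, 2/3]
  [0, 2/3, 0]
  [2/3, 0, 2/5],
b = (-122/15, -2/15, -118/35).
Solving gives a_0 = -99/35, a_1 = -1/5, a_2 = -26/7, so
  g(x) = -26*x^2/7 - x/5 - 99/35.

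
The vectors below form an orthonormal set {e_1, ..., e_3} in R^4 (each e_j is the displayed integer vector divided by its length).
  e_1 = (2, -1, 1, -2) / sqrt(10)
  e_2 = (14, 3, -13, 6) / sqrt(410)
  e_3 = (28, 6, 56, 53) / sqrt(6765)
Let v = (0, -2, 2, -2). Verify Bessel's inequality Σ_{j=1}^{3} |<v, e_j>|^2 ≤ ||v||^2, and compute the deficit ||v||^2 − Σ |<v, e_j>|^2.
Σ |<v, e_j>|^2 = 612/55; ||v||^2 = 12; deficit = 48/55

Write each e_j = u_j / sqrt(<u_j, u_j>) where u_j is the displayed integer vector. Then <v, e_j> = <v, u_j> / sqrt(<u_j, u_j>), so |<v, e_j>|^2 = <v, u_j>^2 / <u_j, u_j>.
Coefficients: <v, e_1> = 8/sqrt(10), <v, e_2> = -44/sqrt(410), <v, e_3> = -6/sqrt(6765).
Square and sum: Σ |<v, e_j>|^2 = 612/55.
Compute ||v||^2 = v·v = 12.
Deficit = 12 − 612/55 = 48/55 ≥ 0, confirming Bessel's inequality. (The deficit equals ||v − Σ <v,e_j> e_j||^2, the squared distance from v to span{e_j}.)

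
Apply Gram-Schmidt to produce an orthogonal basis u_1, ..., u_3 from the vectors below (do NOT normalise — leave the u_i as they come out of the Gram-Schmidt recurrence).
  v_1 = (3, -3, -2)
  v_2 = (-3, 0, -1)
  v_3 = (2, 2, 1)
Orthogonal basis:
  u_1 = (3, -3, -2)
  u_2 = (-45/22, -21/22, -18/11)
  u_3 = (5/19, 15/19, -15/19)

Apply the Gram-Schmidt recurrence
  u_1 = v_1
  u_i = v_i − Σ_{j<i} ((v_i · u_j) / (u_j · u_j)) · u_j.

Step by step this gives:
  u_1 = (3, -3, -2)
  u_2 = (-45/22, -21/22, -18/11)
  u_3 = (5/19, 15/19, -15/19)

Orthogonality check:
  u_2 · u_1 = 0 (should be 0)
  u_3 · u_1 = 0 (should be 0)
  u_3 · u_2 = 0 (should be 0)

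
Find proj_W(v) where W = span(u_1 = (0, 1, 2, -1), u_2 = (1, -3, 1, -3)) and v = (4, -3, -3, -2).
proj_W(v) = (55/58, -251/58, -117/58, -79/58)

Set up U = [u_1 | ... | u_2] ∈ R^(4×2). The projector onto W = col(U) is P = U (U^T U)^(-1) U^T.
Compute U^T U =
  [6, 2]
  [2, 20],
and U^T v = (-7, 16).
Solve U^T U · c = U^T v for the coefficients: c = (-43/29, 55/58). The projection is proj_W(v) = U c.
Check: (v - proj_W(v)) · u_1 = 0  (should be 0).
Check: (v - proj_W(v)) · u_2 = 0  (should be 0).
Result: proj_W(v) = (55/58, -251/58, -117/58, -79/58).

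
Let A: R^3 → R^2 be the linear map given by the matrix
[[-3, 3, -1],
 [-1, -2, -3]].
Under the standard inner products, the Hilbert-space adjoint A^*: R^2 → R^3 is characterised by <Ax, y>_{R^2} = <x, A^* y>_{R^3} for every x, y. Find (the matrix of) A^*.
A^* = A^T =
[[-3, -1],
 [3, -2],
 [-1, -3]]

For real matrices with standard dot products, the defining identity <Ax, y> = <x, A^* y> gives (Ax)^T y = x^T (A^*) y, i.e. x^T A^T y = x^T (A^*) y. Since this holds for all x, y, we must have A^* = A^T. Therefore
A^* =
[[-3, -1],
 [3, -2],
 [-1, -3]].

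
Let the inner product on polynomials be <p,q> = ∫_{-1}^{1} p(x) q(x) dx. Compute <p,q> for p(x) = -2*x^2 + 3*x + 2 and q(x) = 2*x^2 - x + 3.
<p,q> = 106/15

Expand the product: p(x)·q(x) = -4*x^4 + 8*x^3 - 5*x^2 + 7*x + 6.
∫_{-1}^{1} of each monomial x^k gives [2/(k+1) if k even, 0 if k odd]. Integrating term-by-term (or equivalently evaluating the antiderivative F(x) = -4*x^5/5 + 2*x^4 - 5*x^3/3 + 7*x^2/2 + 6*x at the endpoints):
  F(1) − F(−1) = 271/30 − (59/30) = 106/15.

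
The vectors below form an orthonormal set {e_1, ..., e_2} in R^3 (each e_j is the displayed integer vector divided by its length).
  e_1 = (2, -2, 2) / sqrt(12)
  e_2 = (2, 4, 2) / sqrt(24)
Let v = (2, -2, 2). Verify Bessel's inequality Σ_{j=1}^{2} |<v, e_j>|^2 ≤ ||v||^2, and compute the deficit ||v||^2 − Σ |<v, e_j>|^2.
Σ |<v, e_j>|^2 = 12; ||v||^2 = 12; deficit = 0

Write each e_j = u_j / sqrt(<u_j, u_j>) where u_j is the displayed integer vector. Then <v, e_j> = <v, u_j> / sqrt(<u_j, u_j>), so |<v, e_j>|^2 = <v, u_j>^2 / <u_j, u_j>.
Coefficients: <v, e_1> = 12/sqrt(12), <v, e_2> = 0/sqrt(24).
Square and sum: Σ |<v, e_j>|^2 = 12.
Compute ||v||^2 = v·v = 12.
Deficit = 12 − 12 = 0 ≥ 0, confirming Bessel's inequality. (The deficit equals ||v − Σ <v,e_j> e_j||^2, the squared distance from v to span{e_j}.)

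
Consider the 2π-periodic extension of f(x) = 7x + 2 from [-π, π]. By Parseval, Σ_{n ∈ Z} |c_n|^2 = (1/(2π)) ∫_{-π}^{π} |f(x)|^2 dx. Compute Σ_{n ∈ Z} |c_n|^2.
Σ |c_n|^2 = 49π^2/3 + 4

Expand and integrate term by term over [-π, π]:
  ∫ (7x)^2 dx = 49·(2π^3/3); ∫ 2·7·(2)·x dx = 0 (odd integrand); ∫ 2^2 dx = 4·2π.
So (1/(2π)) ∫_{-π}^{π} (7x + 2)^2 dx = 49π^2/3 + 4 = 49π^2/3 + 4.
Parseval ⇒ Σ |c_n|^2 = 49π^2/3 + 4.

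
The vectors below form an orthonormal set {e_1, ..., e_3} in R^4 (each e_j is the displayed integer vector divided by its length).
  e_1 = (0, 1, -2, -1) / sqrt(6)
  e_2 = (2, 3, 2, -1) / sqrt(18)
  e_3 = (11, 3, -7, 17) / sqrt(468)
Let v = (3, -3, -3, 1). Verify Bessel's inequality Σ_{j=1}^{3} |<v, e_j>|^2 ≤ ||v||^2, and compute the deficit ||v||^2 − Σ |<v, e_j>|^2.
Σ |<v, e_j>|^2 = 563/39; ||v||^2 = 28; deficit = 529/39

Write each e_j = u_j / sqrt(<u_j, u_j>) where u_j is the displayed integer vector. Then <v, e_j> = <v, u_j> / sqrt(<u_j, u_j>), so |<v, e_j>|^2 = <v, u_j>^2 / <u_j, u_j>.
Coefficients: <v, e_1> = 2/sqrt(6), <v, e_2> = -10/sqrt(18), <v, e_3> = 62/sqrt(468).
Square and sum: Σ |<v, e_j>|^2 = 563/39.
Compute ||v||^2 = v·v = 28.
Deficit = 28 − 563/39 = 529/39 ≥ 0, confirming Bessel's inequality. (The deficit equals ||v − Σ <v,e_j> e_j||^2, the squared distance from v to span{e_j}.)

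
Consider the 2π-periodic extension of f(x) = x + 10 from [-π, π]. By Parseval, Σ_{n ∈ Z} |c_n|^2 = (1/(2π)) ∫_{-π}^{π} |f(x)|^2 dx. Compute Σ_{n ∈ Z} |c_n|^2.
Σ |c_n|^2 = π^2/3 + 100

Expand and integrate term by term over [-π, π]:
  ∫ (x)^2 dx = 1·(2π^3/3); ∫ 2·1·(10)·x dx = 0 (odd integrand); ∫ 10^2 dx = 100·2π.
So (1/(2π)) ∫_{-π}^{π} (x + 10)^2 dx = 1π^2/3 + 100 = π^2/3 + 100.
Parseval ⇒ Σ |c_n|^2 = π^2/3 + 100.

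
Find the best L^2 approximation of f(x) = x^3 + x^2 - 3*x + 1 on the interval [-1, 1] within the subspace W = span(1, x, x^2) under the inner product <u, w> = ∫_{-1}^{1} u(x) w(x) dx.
g(x) = x^2 - 12*x/5 + 1

The best approximation g ∈ W is the orthogonal projection of f onto W. Writing g = a_0 + a_1 x + a_2 x^2, the coefficients solve the normal equations G · a = b where
  G_{ij} = <φ_i, φ_j> and b_i = <f, φ_i>, with φ_0 = 1, φ_1 = x, φ_2 = x^2.
G =
  [2, 0, 2/3]
  [0, 2/3, 0]
  [2/3, 0, 2/5],
b = (8/3, -8/5, 16/15).
Solving gives a_0 = 1, a_1 = -12/5, a_2 = 1, so
  g(x) = x^2 - 12*x/5 + 1.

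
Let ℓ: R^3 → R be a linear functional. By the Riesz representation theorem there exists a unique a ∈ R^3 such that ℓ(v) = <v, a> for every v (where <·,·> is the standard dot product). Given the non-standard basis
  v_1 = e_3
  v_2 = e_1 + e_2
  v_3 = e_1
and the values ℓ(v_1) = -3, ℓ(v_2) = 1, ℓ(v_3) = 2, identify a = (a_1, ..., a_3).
a = (2, -1, -3)

Write a = (a_1, ..., a_3) in the standard basis. For each basis vector v_i, ℓ(v_i) = <v_i, a> is a linear equation in the a_j's. Collect the n equations into a matrix system V a = ℓ, where row i of V is v_i (expressed in the standard basis). Since V is invertible (lower-triangular with 1s on the diagonal, up to permutation), solve by back-substitution:
  V =
[[0, 0, 1],
 [1, 1, 0],
 [1, 0, 0]]
  V a = (-3, 1, 2)
Solving gives a = (2, -1, -3).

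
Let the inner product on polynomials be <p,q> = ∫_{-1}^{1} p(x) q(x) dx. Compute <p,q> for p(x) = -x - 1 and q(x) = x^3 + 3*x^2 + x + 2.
<p,q> = -106/15

Expand the product: p(x)·q(x) = -x^4 - 4*x^3 - 4*x^2 - 3*x - 2.
∫_{-1}^{1} of each monomial x^k gives [2/(k+1) if k even, 0 if k odd]. Integrating term-by-term (or equivalently evaluating the antiderivative F(x) = -x^5/5 - x^4 - 4*x^3/3 - 3*x^2/2 - 2*x at the endpoints):
  F(1) − F(−1) = -181/30 − (31/30) = -106/15.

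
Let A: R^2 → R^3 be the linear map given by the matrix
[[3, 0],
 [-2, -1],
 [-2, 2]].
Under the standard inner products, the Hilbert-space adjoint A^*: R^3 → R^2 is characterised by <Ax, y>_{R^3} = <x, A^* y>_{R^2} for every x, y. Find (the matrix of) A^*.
A^* = A^T =
[[3, -2, -2],
 [0, -1, 2]]

For real matrices with standard dot products, the defining identity <Ax, y> = <x, A^* y> gives (Ax)^T y = x^T (A^*) y, i.e. x^T A^T y = x^T (A^*) y. Since this holds for all x, y, we must have A^* = A^T. Therefore
A^* =
[[3, -2, -2],
 [0, -1, 2]].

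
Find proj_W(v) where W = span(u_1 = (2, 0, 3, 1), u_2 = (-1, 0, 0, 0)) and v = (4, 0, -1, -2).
proj_W(v) = (4, 0, -3/2, -1/2)

Set up U = [u_1 | ... | u_2] ∈ R^(4×2). The projector onto W = col(U) is P = U (U^T U)^(-1) U^T.
Compute U^T U =
  [14, -2]
  [-2, 1],
and U^T v = (3, -4).
Solve U^T U · c = U^T v for the coefficients: c = (-1/2, -5). The projection is proj_W(v) = U c.
Check: (v - proj_W(v)) · u_1 = 0  (should be 0).
Check: (v - proj_W(v)) · u_2 = 0  (should be 0).
Result: proj_W(v) = (4, 0, -3/2, -1/2).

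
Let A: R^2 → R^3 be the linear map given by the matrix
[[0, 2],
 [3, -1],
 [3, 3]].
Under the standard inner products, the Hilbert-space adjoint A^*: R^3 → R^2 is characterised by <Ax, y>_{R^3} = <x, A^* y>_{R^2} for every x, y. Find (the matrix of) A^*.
A^* = A^T =
[[0, 3, 3],
 [2, -1, 3]]

For real matrices with standard dot products, the defining identity <Ax, y> = <x, A^* y> gives (Ax)^T y = x^T (A^*) y, i.e. x^T A^T y = x^T (A^*) y. Since this holds for all x, y, we must have A^* = A^T. Therefore
A^* =
[[0, 3, 3],
 [2, -1, 3]].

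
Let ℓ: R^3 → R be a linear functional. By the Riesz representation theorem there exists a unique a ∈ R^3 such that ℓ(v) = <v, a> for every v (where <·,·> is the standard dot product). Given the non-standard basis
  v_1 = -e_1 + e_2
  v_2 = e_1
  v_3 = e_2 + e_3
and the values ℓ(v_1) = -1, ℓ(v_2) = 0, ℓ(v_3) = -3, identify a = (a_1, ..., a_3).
a = (0, -1, -2)

Write a = (a_1, ..., a_3) in the standard basis. For each basis vector v_i, ℓ(v_i) = <v_i, a> is a linear equation in the a_j's. Collect the n equations into a matrix system V a = ℓ, where row i of V is v_i (expressed in the standard basis). Since V is invertible (lower-triangular with 1s on the diagonal, up to permutation), solve by back-substitution:
  V =
[[-1, 1, 0],
 [1, 0, 0],
 [0, 1, 1]]
  V a = (-1, 0, -3)
Solving gives a = (0, -1, -2).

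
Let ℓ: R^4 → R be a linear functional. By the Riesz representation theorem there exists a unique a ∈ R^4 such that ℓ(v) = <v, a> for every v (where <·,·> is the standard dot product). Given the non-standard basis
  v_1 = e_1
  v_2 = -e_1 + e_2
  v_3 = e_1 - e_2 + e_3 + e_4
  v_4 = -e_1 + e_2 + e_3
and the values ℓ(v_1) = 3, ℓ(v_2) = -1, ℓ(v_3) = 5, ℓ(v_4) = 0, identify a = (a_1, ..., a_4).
a = (3, 2, 1, 3)

Write a = (a_1, ..., a_4) in the standard basis. For each basis vector v_i, ℓ(v_i) = <v_i, a> is a linear equation in the a_j's. Collect the n equations into a matrix system V a = ℓ, where row i of V is v_i (expressed in the standard basis). Since V is invertible (lower-triangular with 1s on the diagonal, up to permutation), solve by back-substitution:
  V =
[[1, 0, 0, 0],
 [-1, 1, 0, 0],
 [1, -1, 1, 1],
 [-1, 1, 1, 0]]
  V a = (3, -1, 5, 0)
Solving gives a = (3, 2, 1, 3).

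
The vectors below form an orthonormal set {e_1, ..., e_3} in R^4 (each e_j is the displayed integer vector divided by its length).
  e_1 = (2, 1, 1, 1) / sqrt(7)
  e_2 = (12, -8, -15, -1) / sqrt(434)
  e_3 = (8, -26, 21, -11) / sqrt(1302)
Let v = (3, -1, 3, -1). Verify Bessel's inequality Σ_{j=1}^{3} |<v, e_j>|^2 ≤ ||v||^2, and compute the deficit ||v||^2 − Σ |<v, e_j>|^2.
Σ |<v, e_j>|^2 = 395/21; ||v||^2 = 20; deficit = 25/21

Write each e_j = u_j / sqrt(<u_j, u_j>) where u_j is the displayed integer vector. Then <v, e_j> = <v, u_j> / sqrt(<u_j, u_j>), so |<v, e_j>|^2 = <v, u_j>^2 / <u_j, u_j>.
Coefficients: <v, e_1> = 7/sqrt(7), <v, e_2> = 0/sqrt(434), <v, e_3> = 124/sqrt(1302).
Square and sum: Σ |<v, e_j>|^2 = 395/21.
Compute ||v||^2 = v·v = 20.
Deficit = 20 − 395/21 = 25/21 ≥ 0, confirming Bessel's inequality. (The deficit equals ||v − Σ <v,e_j> e_j||^2, the squared distance from v to span{e_j}.)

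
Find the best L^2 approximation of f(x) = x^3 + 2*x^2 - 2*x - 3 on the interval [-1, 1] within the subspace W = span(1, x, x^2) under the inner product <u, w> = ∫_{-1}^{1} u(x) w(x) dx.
g(x) = 2*x^2 - 7*x/5 - 3

The best approximation g ∈ W is the orthogonal projection of f onto W. Writing g = a_0 + a_1 x + a_2 x^2, the coefficients solve the normal equations G · a = b where
  G_{ij} = <φ_i, φ_j> and b_i = <f, φ_i>, with φ_0 = 1, φ_1 = x, φ_2 = x^2.
G =
  [2, 0, 2/3]
  [0, 2/3, 0]
  [2/3, 0, 2/5],
b = (-14/3, -14/15, -6/5).
Solving gives a_0 = -3, a_1 = -7/5, a_2 = 2, so
  g(x) = 2*x^2 - 7*x/5 - 3.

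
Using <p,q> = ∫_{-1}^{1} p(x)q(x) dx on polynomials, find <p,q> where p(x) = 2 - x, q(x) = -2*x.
<p,q> = 4/3

Expand the product: p(x)·q(x) = 2*x^2 - 4*x.
∫_{-1}^{1} of each monomial x^k gives [2/(k+1) if k even, 0 if k odd]. Integrating term-by-term (or equivalently evaluating the antiderivative F(x) = 2*x^3/3 - 2*x^2 at the endpoints):
  F(1) − F(−1) = -4/3 − (-8/3) = 4/3.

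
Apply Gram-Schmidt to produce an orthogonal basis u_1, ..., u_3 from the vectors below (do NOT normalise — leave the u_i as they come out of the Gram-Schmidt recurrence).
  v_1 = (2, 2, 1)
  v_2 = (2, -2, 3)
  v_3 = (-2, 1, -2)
Orthogonal basis:
  u_1 = (2, 2, 1)
  u_2 = (4/3, -8/3, 8/3)
  u_3 = (-2/9, 1/9, 2/9)

Apply the Gram-Schmidt recurrence
  u_1 = v_1
  u_i = v_i − Σ_{j<i} ((v_i · u_j) / (u_j · u_j)) · u_j.

Step by step this gives:
  u_1 = (2, 2, 1)
  u_2 = (4/3, -8/3, 8/3)
  u_3 = (-2/9, 1/9, 2/9)

Orthogonality check:
  u_2 · u_1 = 0 (should be 0)
  u_3 · u_1 = 0 (should be 0)
  u_3 · u_2 = 0 (should be 0)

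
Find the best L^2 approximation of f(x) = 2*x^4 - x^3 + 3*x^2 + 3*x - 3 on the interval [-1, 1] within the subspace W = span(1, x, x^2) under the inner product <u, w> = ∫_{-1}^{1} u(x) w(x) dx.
g(x) = 33*x^2/7 + 12*x/5 - 111/35

The best approximation g ∈ W is the orthogonal projection of f onto W. Writing g = a_0 + a_1 x + a_2 x^2, the coefficients solve the normal equations G · a = b where
  G_{ij} = <φ_i, φ_j> and b_i = <f, φ_i>, with φ_0 = 1, φ_1 = x, φ_2 = x^2.
G =
  [2, 0, 2/3]
  [0, 2/3, 0]
  [2/3, 0, 2/5],
b = (-16/5, 8/5, -8/35).
Solving gives a_0 = -111/35, a_1 = 12/5, a_2 = 33/7, so
  g(x) = 33*x^2/7 + 12*x/5 - 111/35.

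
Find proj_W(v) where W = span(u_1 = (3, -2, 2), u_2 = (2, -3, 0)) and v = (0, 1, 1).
proj_W(v) = (6/77, 81/77, 72/77)

Set up U = [u_1 | ... | u_2] ∈ R^(3×2). The projector onto W = col(U) is P = U (U^T U)^(-1) U^T.
Compute U^T U =
  [17, 12]
  [12, 13],
and U^T v = (0, -3).
Solve U^T U · c = U^T v for the coefficients: c = (36/77, -51/77). The projection is proj_W(v) = U c.
Check: (v - proj_W(v)) · u_1 = 0  (should be 0).
Check: (v - proj_W(v)) · u_2 = 0  (should be 0).
Result: proj_W(v) = (6/77, 81/77, 72/77).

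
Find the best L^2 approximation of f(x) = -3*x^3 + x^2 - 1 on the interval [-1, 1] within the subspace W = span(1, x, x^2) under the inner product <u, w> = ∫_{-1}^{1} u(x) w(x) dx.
g(x) = x^2 - 9*x/5 - 1

The best approximation g ∈ W is the orthogonal projection of f onto W. Writing g = a_0 + a_1 x + a_2 x^2, the coefficients solve the normal equations G · a = b where
  G_{ij} = <φ_i, φ_j> and b_i = <f, φ_i>, with φ_0 = 1, φ_1 = x, φ_2 = x^2.
G =
  [2, 0, 2/3]
  [0, 2/3, 0]
  [2/3, 0, 2/5],
b = (-4/3, -6/5, -4/15).
Solving gives a_0 = -1, a_1 = -9/5, a_2 = 1, so
  g(x) = x^2 - 9*x/5 - 1.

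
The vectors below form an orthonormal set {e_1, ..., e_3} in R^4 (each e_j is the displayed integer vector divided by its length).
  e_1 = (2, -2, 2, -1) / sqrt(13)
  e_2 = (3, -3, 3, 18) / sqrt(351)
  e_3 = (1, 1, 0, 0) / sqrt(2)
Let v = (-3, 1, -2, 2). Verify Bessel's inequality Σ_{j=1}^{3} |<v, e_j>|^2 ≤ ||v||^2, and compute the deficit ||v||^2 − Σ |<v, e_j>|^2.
Σ |<v, e_j>|^2 = 18; ||v||^2 = 18; deficit = 0

Write each e_j = u_j / sqrt(<u_j, u_j>) where u_j is the displayed integer vector. Then <v, e_j> = <v, u_j> / sqrt(<u_j, u_j>), so |<v, e_j>|^2 = <v, u_j>^2 / <u_j, u_j>.
Coefficients: <v, e_1> = -14/sqrt(13), <v, e_2> = 18/sqrt(351), <v, e_3> = -2/sqrt(2).
Square and sum: Σ |<v, e_j>|^2 = 18.
Compute ||v||^2 = v·v = 18.
Deficit = 18 − 18 = 0 ≥ 0, confirming Bessel's inequality. (The deficit equals ||v − Σ <v,e_j> e_j||^2, the squared distance from v to span{e_j}.)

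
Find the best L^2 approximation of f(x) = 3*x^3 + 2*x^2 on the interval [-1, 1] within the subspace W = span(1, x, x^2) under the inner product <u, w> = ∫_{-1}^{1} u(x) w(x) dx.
g(x) = 2*x^2 + 9*x/5

The best approximation g ∈ W is the orthogonal projection of f onto W. Writing g = a_0 + a_1 x + a_2 x^2, the coefficients solve the normal equations G · a = b where
  G_{ij} = <φ_i, φ_j> and b_i = <f, φ_i>, with φ_0 = 1, φ_1 = x, φ_2 = x^2.
G =
  [2, 0, 2/3]
  [0, 2/3, 0]
  [2/3, 0, 2/5],
b = (4/3, 6/5, 4/5).
Solving gives a_0 = 0, a_1 = 9/5, a_2 = 2, so
  g(x) = 2*x^2 + 9*x/5.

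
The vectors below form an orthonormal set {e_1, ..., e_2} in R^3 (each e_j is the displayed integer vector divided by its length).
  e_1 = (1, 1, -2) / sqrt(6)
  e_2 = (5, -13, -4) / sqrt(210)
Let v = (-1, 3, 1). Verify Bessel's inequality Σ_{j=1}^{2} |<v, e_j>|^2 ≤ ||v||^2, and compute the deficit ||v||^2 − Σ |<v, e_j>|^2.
Σ |<v, e_j>|^2 = 384/35; ||v||^2 = 11; deficit = 1/35

Write each e_j = u_j / sqrt(<u_j, u_j>) where u_j is the displayed integer vector. Then <v, e_j> = <v, u_j> / sqrt(<u_j, u_j>), so |<v, e_j>|^2 = <v, u_j>^2 / <u_j, u_j>.
Coefficients: <v, e_1> = 0/sqrt(6), <v, e_2> = -48/sqrt(210).
Square and sum: Σ |<v, e_j>|^2 = 384/35.
Compute ||v||^2 = v·v = 11.
Deficit = 11 − 384/35 = 1/35 ≥ 0, confirming Bessel's inequality. (The deficit equals ||v − Σ <v,e_j> e_j||^2, the squared distance from v to span{e_j}.)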